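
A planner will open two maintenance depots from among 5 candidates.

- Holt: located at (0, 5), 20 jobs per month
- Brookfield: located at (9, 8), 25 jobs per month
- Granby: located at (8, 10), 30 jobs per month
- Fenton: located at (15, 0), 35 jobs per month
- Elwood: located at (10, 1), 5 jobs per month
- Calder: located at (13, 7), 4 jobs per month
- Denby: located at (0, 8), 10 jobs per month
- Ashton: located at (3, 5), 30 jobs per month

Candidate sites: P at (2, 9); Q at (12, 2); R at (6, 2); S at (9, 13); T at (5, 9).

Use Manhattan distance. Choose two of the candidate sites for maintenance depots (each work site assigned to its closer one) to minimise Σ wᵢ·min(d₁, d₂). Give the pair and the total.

{Q, T}, total 879

Evaluate every pair (each demand assigned to the nearer of the two):
  {Q, T}: total = 879
  {P, Q}: total = 924
  {R, T}: total = 1115
  {P, R}: total = 1168
  {R, S}: total = 1175
  {Q, R}: total = 1219
  {Q, S}: total = 1259
  {P, S}: total = 1315
  {P, T}: total = 1315
  {S, T}: total = 1435
Best pair: {Q, T} with total 879.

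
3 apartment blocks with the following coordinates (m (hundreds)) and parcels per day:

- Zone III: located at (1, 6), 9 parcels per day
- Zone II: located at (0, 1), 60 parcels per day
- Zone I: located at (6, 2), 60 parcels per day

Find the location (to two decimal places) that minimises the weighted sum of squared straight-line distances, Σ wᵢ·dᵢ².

(2.86, 1.81)

The minimiser of Σwᵢ‖p−pᵢ‖² is the weighted centroid p* = (Σwᵢpᵢ)/(Σwᵢ).
Σwᵢ = 129.
Σwᵢxᵢ = 9·1 + 60·0 + 60·6 = 369.
Σwᵢyᵢ = 9·6 + 60·1 + 60·2 = 234.
x* = 369/129 = 2.86, y* = 234/129 = 1.81.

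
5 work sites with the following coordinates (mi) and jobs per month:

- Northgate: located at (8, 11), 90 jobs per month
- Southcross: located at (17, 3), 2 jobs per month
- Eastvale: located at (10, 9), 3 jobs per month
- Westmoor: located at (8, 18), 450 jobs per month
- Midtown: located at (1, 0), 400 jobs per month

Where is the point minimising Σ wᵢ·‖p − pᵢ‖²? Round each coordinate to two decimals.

The minimiser of Σwᵢ‖p−pᵢ‖² is the weighted centroid p* = (Σwᵢpᵢ)/(Σwᵢ).
Σwᵢ = 945.
Σwᵢxᵢ = 90·8 + 2·17 + 3·10 + 450·8 + 400·1 = 4784.
Σwᵢyᵢ = 90·11 + 2·3 + 3·9 + 450·18 + 400·0 = 9123.
x* = 4784/945 = 5.06, y* = 9123/945 = 9.65.

(5.06, 9.65)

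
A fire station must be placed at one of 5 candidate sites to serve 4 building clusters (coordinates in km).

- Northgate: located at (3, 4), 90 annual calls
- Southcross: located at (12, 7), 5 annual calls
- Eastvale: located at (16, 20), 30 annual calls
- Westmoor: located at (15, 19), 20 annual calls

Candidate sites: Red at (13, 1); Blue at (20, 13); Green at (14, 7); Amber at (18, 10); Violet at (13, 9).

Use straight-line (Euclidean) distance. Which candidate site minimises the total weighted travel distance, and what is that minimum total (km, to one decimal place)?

Total weighted distance at each candidate:
  Red (13, 1): total = 1909.3
  Blue (20, 13): total = 2179.3
  Green (14, 7): total = 1671.6
  Amber (18, 10): total = 1983.2
  Violet (13, 9): total = 1563.4
Minimum is at Violet with total 1563.4 km.

Violet, total 1563.4 km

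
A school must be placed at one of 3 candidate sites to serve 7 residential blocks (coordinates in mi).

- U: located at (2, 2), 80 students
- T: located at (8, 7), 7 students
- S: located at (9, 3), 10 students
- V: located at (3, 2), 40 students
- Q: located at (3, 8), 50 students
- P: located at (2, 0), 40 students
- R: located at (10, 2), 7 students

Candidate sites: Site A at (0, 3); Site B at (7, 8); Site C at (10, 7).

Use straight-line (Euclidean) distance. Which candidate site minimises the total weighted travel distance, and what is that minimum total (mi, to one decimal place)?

Site A, total 964.1 mi

Total weighted distance at each candidate:
  Site A (0, 3): total = 964.1
  Site B (7, 8): total = 1601.3
  Site C (10, 7): total = 1967.8
Minimum is at Site A with total 964.1 mi.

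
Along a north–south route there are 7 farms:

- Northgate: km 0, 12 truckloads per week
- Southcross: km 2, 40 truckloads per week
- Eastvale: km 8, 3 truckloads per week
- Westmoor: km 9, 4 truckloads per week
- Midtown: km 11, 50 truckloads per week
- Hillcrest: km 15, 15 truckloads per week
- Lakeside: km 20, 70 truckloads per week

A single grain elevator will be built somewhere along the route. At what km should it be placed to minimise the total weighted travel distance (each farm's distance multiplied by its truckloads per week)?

x = 11

For a sum of weighted absolute distances on a line, the optimum is the weighted median (not the mean). Total weight W = 194; half-weight = 97.
Sort by position and accumulate weight:
  km 0 (Northgate, w=12) → cum 12
  km 2 (Southcross, w=40) → cum 52
  km 8 (Eastvale, w=3) → cum 55
  km 9 (Westmoor, w=4) → cum 59
  km 11 (Midtown, w=50) → cum 109  ≥ 97 → median here
  km 15 (Hillcrest, w=15) → cum 124
  km 20 (Lakeside, w=70) → cum 194
Optimal location: km 11.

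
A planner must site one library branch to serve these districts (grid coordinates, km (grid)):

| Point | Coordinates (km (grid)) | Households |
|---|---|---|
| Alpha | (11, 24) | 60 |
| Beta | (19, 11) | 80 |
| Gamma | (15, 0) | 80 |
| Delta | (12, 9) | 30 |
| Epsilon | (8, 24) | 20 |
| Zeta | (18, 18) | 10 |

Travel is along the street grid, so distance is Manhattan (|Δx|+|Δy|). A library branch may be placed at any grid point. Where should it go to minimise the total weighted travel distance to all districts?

(15, 11)

Manhattan distance separates: Σwᵢ(|x−xᵢ|+|y−yᵢ|) = Σwᵢ|x−xᵢ| + Σwᵢ|y−yᵢ|, so x and y are optimised independently as 1-D weighted medians.
Total weight W = 280; half = 140.
x-coordinate, sorted with cumulative weight:
  x=8 (Epsilon, w=20) cum 20
  x=11 (Alpha, w=60) cum 80
  x=12 (Delta, w=30) cum 110
  x=15 (Gamma, w=80) cum 190  ← median
  x=18 (Zeta, w=10) cum 200
  x=19 (Beta, w=80) cum 280
⇒ x* = 15
y-coordinate, sorted with cumulative weight:
  y=0 (Gamma, w=80) cum 80
  y=9 (Delta, w=30) cum 110
  y=11 (Beta, w=80) cum 190  ← median
  y=18 (Zeta, w=10) cum 200
  y=24 (Alpha, w=60) cum 260
  y=24 (Epsilon, w=20) cum 280
⇒ y* = 11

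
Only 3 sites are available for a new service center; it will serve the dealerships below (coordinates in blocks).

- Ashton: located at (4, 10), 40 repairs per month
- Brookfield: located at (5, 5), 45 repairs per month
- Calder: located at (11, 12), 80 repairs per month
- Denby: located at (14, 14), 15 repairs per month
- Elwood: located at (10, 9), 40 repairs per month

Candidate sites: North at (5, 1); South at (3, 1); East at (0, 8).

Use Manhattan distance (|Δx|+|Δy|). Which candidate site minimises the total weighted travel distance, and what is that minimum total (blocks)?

East, total 2540 blocks

Total weighted distance at each candidate:
  North (5, 1): total = 2790
  South (3, 1): total = 3150
  East (0, 8): total = 2540
Minimum is at East with total 2540 blocks.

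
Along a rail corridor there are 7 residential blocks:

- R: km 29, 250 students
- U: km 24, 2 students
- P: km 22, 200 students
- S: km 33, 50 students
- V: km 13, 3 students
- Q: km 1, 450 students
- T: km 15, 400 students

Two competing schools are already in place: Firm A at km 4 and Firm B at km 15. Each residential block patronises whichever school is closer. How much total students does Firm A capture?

450

The indifferent point is the midpoint (4+15)/2 = 9.5; residential blocks left of it (closer to Firm A at 4) go to Firm A, those right go to Firm B.
  Q at 1 (w=450) → Firm A
  V at 13 (w=3) → Firm B
  T at 15 (w=400) → Firm B
  P at 22 (w=200) → Firm B
  U at 24 (w=2) → Firm B
  R at 29 (w=250) → Firm B
  S at 33 (w=50) → Firm B
Firm A captures 450; Firm B captures 905.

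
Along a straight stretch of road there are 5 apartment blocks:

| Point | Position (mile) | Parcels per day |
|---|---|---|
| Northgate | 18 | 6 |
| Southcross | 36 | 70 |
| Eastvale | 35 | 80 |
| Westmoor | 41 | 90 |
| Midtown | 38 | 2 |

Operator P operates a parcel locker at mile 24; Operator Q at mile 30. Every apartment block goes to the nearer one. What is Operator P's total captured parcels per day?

6

The indifferent point is the midpoint (24+30)/2 = 27; apartment blocks left of it (closer to Operator P at 24) go to Operator P, those right go to Operator Q.
  Northgate at 18 (w=6) → Operator P
  Eastvale at 35 (w=80) → Operator Q
  Southcross at 36 (w=70) → Operator Q
  Midtown at 38 (w=2) → Operator Q
  Westmoor at 41 (w=90) → Operator Q
Operator P captures 6; Operator Q captures 242.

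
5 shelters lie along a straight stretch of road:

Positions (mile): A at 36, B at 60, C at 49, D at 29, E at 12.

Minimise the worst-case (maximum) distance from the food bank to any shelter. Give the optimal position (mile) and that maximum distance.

The 1-center on a line is the midpoint of the two extreme points: leftmost at 12, rightmost at 60.
Optimal location = (12 + 60)/2 = 36; maximum distance = (60 − 12)/2 = 24.

location 36, max distance 24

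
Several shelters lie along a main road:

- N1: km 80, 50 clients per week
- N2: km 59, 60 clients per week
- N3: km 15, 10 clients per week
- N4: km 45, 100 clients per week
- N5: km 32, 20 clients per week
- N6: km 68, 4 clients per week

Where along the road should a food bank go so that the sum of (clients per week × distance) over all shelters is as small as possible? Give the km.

For a sum of weighted absolute distances on a line, the optimum is the weighted median (not the mean). Total weight W = 244; half-weight = 122.
Sort by position and accumulate weight:
  km 15 (N3, w=10) → cum 10
  km 32 (N5, w=20) → cum 30
  km 45 (N4, w=100) → cum 130  ≥ 122 → median here
  km 59 (N2, w=60) → cum 190
  km 68 (N6, w=4) → cum 194
  km 80 (N1, w=50) → cum 244
Optimal location: km 45.

x = 45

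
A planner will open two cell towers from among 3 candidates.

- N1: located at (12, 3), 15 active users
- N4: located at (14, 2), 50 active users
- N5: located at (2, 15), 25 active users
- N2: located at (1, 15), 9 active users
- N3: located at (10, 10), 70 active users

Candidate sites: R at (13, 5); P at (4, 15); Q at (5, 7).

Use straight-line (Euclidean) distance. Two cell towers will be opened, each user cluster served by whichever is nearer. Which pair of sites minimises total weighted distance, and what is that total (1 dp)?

Evaluate every pair (each demand assigned to the nearer of the two):
  {R, P}: total = 676.8
  {R, Q}: total = 893.9
  {P, Q}: total = 1120.9
Best pair: {R, P} with total 676.8.

{R, P}, total 676.8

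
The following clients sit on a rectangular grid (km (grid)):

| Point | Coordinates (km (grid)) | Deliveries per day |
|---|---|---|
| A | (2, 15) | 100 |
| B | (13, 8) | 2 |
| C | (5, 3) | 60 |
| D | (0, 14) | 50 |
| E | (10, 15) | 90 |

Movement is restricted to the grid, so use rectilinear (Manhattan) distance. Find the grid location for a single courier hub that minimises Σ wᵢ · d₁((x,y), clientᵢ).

(5, 15)

Manhattan distance separates: Σwᵢ(|x−xᵢ|+|y−yᵢ|) = Σwᵢ|x−xᵢ| + Σwᵢ|y−yᵢ|, so x and y are optimised independently as 1-D weighted medians.
Total weight W = 302; half = 151.
x-coordinate, sorted with cumulative weight:
  x=0 (D, w=50) cum 50
  x=2 (A, w=100) cum 150
  x=5 (C, w=60) cum 210  ← median
  x=10 (E, w=90) cum 300
  x=13 (B, w=2) cum 302
⇒ x* = 5
y-coordinate, sorted with cumulative weight:
  y=3 (C, w=60) cum 60
  y=8 (B, w=2) cum 62
  y=14 (D, w=50) cum 112
  y=15 (A, w=100) cum 212  ← median
  y=15 (E, w=90) cum 302
⇒ y* = 15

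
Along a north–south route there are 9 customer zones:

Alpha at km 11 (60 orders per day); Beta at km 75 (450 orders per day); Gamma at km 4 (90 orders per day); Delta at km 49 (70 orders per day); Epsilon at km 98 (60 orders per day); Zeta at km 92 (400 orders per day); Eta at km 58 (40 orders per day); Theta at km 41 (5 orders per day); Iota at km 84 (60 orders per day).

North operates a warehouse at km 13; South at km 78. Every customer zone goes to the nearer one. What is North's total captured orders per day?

155

The indifferent point is the midpoint (13+78)/2 = 45.5; customer zones left of it (closer to North at 13) go to North, those right go to South.
  Gamma at 4 (w=90) → North
  Alpha at 11 (w=60) → North
  Theta at 41 (w=5) → North
  Delta at 49 (w=70) → South
  Eta at 58 (w=40) → South
  Beta at 75 (w=450) → South
  Iota at 84 (w=60) → South
  Zeta at 92 (w=400) → South
  Epsilon at 98 (w=60) → South
North captures 155; South captures 1080.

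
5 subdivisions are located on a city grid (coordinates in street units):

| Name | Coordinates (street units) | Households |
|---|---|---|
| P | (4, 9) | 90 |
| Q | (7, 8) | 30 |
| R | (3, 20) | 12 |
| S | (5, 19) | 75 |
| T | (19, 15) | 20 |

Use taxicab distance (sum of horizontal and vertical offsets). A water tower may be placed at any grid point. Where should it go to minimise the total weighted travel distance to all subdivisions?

(5, 9)

Manhattan distance separates: Σwᵢ(|x−xᵢ|+|y−yᵢ|) = Σwᵢ|x−xᵢ| + Σwᵢ|y−yᵢ|, so x and y are optimised independently as 1-D weighted medians.
Total weight W = 227; half = 113.5.
x-coordinate, sorted with cumulative weight:
  x=3 (R, w=12) cum 12
  x=4 (P, w=90) cum 102
  x=5 (S, w=75) cum 177  ← median
  x=7 (Q, w=30) cum 207
  x=19 (T, w=20) cum 227
⇒ x* = 5
y-coordinate, sorted with cumulative weight:
  y=8 (Q, w=30) cum 30
  y=9 (P, w=90) cum 120  ← median
  y=15 (T, w=20) cum 140
  y=19 (S, w=75) cum 215
  y=20 (R, w=12) cum 227
⇒ y* = 9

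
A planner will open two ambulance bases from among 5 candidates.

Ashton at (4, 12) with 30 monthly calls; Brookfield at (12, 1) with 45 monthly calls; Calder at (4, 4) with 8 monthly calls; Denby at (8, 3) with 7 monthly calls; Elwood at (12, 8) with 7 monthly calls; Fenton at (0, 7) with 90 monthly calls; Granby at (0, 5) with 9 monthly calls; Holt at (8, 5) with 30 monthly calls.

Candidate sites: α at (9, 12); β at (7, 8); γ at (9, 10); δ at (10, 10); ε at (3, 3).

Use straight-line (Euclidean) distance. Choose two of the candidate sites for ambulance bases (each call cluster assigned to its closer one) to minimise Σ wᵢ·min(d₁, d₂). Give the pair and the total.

{β, ε}, total 1195.7

Evaluate every pair (each demand assigned to the nearer of the two):
  {β, ε}: total = 1195.7
  {γ, ε}: total = 1283.4
  {α, ε}: total = 1290.2
  {δ, ε}: total = 1314.7
  {β, δ}: total = 1432.4
  {β, γ}: total = 1437.8
  {α, β}: total = 1447.6
  {γ, δ}: total = 1807.7
  {α, γ}: total = 1813.6
  {α, δ}: total = 1892.3
Best pair: {β, ε} with total 1195.7.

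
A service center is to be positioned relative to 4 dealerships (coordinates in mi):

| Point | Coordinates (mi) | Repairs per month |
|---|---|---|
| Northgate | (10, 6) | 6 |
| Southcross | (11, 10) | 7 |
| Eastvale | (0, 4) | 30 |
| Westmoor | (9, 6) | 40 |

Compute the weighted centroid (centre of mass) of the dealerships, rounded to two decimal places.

The minimiser of Σwᵢ‖p−pᵢ‖² is the weighted centroid p* = (Σwᵢpᵢ)/(Σwᵢ).
Σwᵢ = 83.
Σwᵢxᵢ = 6·10 + 7·11 + 30·0 + 40·9 = 497.
Σwᵢyᵢ = 6·6 + 7·10 + 30·4 + 40·6 = 466.
x* = 497/83 = 5.99, y* = 466/83 = 5.61.

(5.99, 5.61)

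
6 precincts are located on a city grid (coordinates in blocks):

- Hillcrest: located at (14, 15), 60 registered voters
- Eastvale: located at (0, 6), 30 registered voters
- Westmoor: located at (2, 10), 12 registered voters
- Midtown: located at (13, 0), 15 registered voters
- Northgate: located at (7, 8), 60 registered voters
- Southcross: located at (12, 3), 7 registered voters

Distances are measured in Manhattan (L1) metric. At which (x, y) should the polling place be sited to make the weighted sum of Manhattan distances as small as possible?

(7, 8)

Manhattan distance separates: Σwᵢ(|x−xᵢ|+|y−yᵢ|) = Σwᵢ|x−xᵢ| + Σwᵢ|y−yᵢ|, so x and y are optimised independently as 1-D weighted medians.
Total weight W = 184; half = 92.
x-coordinate, sorted with cumulative weight:
  x=0 (Eastvale, w=30) cum 30
  x=2 (Westmoor, w=12) cum 42
  x=7 (Northgate, w=60) cum 102  ← median
  x=12 (Southcross, w=7) cum 109
  x=13 (Midtown, w=15) cum 124
  x=14 (Hillcrest, w=60) cum 184
⇒ x* = 7
y-coordinate, sorted with cumulative weight:
  y=0 (Midtown, w=15) cum 15
  y=3 (Southcross, w=7) cum 22
  y=6 (Eastvale, w=30) cum 52
  y=8 (Northgate, w=60) cum 112  ← median
  y=10 (Westmoor, w=12) cum 124
  y=15 (Hillcrest, w=60) cum 184
⇒ y* = 8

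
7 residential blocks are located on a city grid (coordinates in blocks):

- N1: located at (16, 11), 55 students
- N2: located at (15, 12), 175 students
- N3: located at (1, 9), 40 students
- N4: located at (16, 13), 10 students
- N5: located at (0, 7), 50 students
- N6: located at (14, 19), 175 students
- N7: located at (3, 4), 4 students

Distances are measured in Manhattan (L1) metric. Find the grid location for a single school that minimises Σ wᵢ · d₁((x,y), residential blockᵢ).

(14, 12)

Manhattan distance separates: Σwᵢ(|x−xᵢ|+|y−yᵢ|) = Σwᵢ|x−xᵢ| + Σwᵢ|y−yᵢ|, so x and y are optimised independently as 1-D weighted medians.
Total weight W = 509; half = 254.5.
x-coordinate, sorted with cumulative weight:
  x=0 (N5, w=50) cum 50
  x=1 (N3, w=40) cum 90
  x=3 (N7, w=4) cum 94
  x=14 (N6, w=175) cum 269  ← median
  x=15 (N2, w=175) cum 444
  x=16 (N1, w=55) cum 499
  x=16 (N4, w=10) cum 509
⇒ x* = 14
y-coordinate, sorted with cumulative weight:
  y=4 (N7, w=4) cum 4
  y=7 (N5, w=50) cum 54
  y=9 (N3, w=40) cum 94
  y=11 (N1, w=55) cum 149
  y=12 (N2, w=175) cum 324  ← median
  y=13 (N4, w=10) cum 334
  y=19 (N6, w=175) cum 509
⇒ y* = 12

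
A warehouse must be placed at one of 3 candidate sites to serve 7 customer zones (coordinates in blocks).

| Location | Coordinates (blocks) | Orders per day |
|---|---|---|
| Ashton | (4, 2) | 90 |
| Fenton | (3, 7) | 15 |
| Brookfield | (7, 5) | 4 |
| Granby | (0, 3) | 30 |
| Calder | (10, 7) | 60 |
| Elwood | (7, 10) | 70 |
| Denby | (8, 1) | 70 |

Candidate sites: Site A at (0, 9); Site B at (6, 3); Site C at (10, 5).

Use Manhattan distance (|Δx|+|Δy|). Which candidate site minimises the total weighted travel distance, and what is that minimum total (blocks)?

Total weighted distance at each candidate:
  Site A (0, 9): total = 3689
  Site B (6, 3): total = 1887
  Site C (10, 5): total = 2417
Minimum is at Site B with total 1887 blocks.

Site B, total 1887 blocks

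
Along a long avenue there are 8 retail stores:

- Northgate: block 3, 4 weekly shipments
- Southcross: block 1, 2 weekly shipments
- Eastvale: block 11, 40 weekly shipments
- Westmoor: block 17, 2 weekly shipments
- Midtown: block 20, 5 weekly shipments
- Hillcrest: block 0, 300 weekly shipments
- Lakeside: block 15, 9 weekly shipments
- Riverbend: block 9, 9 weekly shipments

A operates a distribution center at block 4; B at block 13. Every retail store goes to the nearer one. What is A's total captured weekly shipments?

306

The indifferent point is the midpoint (4+13)/2 = 8.5; retail stores left of it (closer to A at 4) go to A, those right go to B.
  Hillcrest at 0 (w=300) → A
  Southcross at 1 (w=2) → A
  Northgate at 3 (w=4) → A
  Riverbend at 9 (w=9) → B
  Eastvale at 11 (w=40) → B
  Lakeside at 15 (w=9) → B
  Westmoor at 17 (w=2) → B
  Midtown at 20 (w=5) → B
A captures 306; B captures 65.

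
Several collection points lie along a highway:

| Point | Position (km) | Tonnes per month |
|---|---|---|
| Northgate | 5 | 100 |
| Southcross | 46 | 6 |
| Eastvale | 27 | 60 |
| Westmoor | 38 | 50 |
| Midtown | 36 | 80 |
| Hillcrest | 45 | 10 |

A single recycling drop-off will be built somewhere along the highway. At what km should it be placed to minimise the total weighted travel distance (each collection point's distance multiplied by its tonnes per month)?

For a sum of weighted absolute distances on a line, the optimum is the weighted median (not the mean). Total weight W = 306; half-weight = 153.
Sort by position and accumulate weight:
  km 5 (Northgate, w=100) → cum 100
  km 27 (Eastvale, w=60) → cum 160  ≥ 153 → median here
  km 36 (Midtown, w=80) → cum 240
  km 38 (Westmoor, w=50) → cum 290
  km 45 (Hillcrest, w=10) → cum 300
  km 46 (Southcross, w=6) → cum 306
Optimal location: km 27.

x = 27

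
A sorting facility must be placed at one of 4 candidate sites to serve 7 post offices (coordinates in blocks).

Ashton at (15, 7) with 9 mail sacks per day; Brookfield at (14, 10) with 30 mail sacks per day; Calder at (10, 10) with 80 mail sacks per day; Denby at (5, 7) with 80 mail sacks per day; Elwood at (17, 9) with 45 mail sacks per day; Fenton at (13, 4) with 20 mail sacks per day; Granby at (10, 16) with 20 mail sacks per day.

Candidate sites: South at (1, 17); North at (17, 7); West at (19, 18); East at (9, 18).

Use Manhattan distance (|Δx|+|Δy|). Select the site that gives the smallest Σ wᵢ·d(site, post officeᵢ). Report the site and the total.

Total weighted distance at each candidate:
  South (1, 17): total = 4996
  North (17, 7): total = 2508
  West (19, 18): total = 5000
  East (9, 18): total = 3648
Minimum is at North with total 2508 blocks.

North, total 2508 blocks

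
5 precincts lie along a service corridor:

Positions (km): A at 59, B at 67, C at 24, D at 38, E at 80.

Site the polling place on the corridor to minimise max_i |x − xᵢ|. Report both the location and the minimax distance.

The 1-center on a line is the midpoint of the two extreme points: leftmost at 24, rightmost at 80.
Optimal location = (24 + 80)/2 = 52; maximum distance = (80 − 24)/2 = 28.

location 52, max distance 28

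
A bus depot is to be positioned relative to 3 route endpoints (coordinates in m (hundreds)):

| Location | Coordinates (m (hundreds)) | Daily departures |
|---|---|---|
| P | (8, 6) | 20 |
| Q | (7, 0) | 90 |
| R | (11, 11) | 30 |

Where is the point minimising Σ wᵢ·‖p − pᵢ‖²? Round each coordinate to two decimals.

The minimiser of Σwᵢ‖p−pᵢ‖² is the weighted centroid p* = (Σwᵢpᵢ)/(Σwᵢ).
Σwᵢ = 140.
Σwᵢxᵢ = 20·8 + 90·7 + 30·11 = 1120.
Σwᵢyᵢ = 20·6 + 90·0 + 30·11 = 450.
x* = 1120/140 = 8.00, y* = 450/140 = 3.21.

(8.00, 3.21)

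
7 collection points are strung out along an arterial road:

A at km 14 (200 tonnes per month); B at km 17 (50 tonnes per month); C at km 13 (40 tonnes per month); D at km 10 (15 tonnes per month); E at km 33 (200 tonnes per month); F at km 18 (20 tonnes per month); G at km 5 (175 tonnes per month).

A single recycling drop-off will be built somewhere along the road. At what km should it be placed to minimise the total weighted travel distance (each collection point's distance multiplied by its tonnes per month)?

For a sum of weighted absolute distances on a line, the optimum is the weighted median (not the mean). Total weight W = 700; half-weight = 350.
Sort by position and accumulate weight:
  km 5 (G, w=175) → cum 175
  km 10 (D, w=15) → cum 190
  km 13 (C, w=40) → cum 230
  km 14 (A, w=200) → cum 430  ≥ 350 → median here
  km 17 (B, w=50) → cum 480
  km 18 (F, w=20) → cum 500
  km 33 (E, w=200) → cum 700
Optimal location: km 14.

x = 14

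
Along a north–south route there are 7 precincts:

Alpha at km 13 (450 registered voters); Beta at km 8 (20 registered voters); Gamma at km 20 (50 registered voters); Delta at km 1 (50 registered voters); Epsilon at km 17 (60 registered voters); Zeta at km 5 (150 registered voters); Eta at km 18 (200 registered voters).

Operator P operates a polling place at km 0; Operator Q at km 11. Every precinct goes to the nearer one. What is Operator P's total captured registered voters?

The indifferent point is the midpoint (0+11)/2 = 5.5; precincts left of it (closer to Operator P at 0) go to Operator P, those right go to Operator Q.
  Delta at 1 (w=50) → Operator P
  Zeta at 5 (w=150) → Operator P
  Beta at 8 (w=20) → Operator Q
  Alpha at 13 (w=450) → Operator Q
  Epsilon at 17 (w=60) → Operator Q
  Eta at 18 (w=200) → Operator Q
  Gamma at 20 (w=50) → Operator Q
Operator P captures 200; Operator Q captures 780.

200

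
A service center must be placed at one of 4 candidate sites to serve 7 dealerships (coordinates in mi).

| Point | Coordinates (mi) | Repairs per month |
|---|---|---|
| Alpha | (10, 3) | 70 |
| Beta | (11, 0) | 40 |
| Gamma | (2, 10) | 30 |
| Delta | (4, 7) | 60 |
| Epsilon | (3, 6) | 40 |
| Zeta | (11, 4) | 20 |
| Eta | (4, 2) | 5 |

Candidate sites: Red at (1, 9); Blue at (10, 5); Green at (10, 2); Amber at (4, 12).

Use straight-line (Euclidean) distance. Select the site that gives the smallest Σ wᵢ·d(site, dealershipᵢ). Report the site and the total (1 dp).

Blue, total 1351.1 mi

Total weighted distance at each candidate:
  Red (1, 9): total = 1960.0
  Blue (10, 5): total = 1351.1
  Green (10, 2): total = 1364.7
  Amber (4, 12): total = 2203.6
Minimum is at Blue with total 1351.1 mi.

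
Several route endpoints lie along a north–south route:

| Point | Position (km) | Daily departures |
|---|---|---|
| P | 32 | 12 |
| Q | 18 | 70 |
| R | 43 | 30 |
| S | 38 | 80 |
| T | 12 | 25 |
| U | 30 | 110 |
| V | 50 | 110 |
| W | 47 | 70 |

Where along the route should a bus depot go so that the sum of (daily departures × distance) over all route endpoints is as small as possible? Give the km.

For a sum of weighted absolute distances on a line, the optimum is the weighted median (not the mean). Total weight W = 507; half-weight = 253.5.
Sort by position and accumulate weight:
  km 12 (T, w=25) → cum 25
  km 18 (Q, w=70) → cum 95
  km 30 (U, w=110) → cum 205
  km 32 (P, w=12) → cum 217
  km 38 (S, w=80) → cum 297  ≥ 253.5 → median here
  km 43 (R, w=30) → cum 327
  km 47 (W, w=70) → cum 397
  km 50 (V, w=110) → cum 507
Optimal location: km 38.

x = 38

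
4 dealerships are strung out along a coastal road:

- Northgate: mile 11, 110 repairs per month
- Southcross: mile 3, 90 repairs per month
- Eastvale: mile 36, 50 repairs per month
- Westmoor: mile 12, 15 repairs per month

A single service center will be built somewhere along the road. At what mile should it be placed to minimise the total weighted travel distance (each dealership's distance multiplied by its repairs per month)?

For a sum of weighted absolute distances on a line, the optimum is the weighted median (not the mean). Total weight W = 265; half-weight = 132.5.
Sort by position and accumulate weight:
  mile 3 (Southcross, w=90) → cum 90
  mile 11 (Northgate, w=110) → cum 200  ≥ 132.5 → median here
  mile 12 (Westmoor, w=15) → cum 215
  mile 36 (Eastvale, w=50) → cum 265
Optimal location: mile 11.

x = 11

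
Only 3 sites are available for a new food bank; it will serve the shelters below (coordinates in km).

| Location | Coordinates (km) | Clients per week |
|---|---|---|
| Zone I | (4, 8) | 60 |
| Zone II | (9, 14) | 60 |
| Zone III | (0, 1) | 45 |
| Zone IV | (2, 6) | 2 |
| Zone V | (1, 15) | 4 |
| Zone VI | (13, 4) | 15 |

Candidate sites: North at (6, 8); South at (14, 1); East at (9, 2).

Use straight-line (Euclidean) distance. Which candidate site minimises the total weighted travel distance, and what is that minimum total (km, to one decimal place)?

Total weighted distance at each candidate:
  North (6, 8): total = 1101.7
  South (14, 1): total = 2348.0
  East (9, 2): total = 1740.4
Minimum is at North with total 1101.7 km.

North, total 1101.7 km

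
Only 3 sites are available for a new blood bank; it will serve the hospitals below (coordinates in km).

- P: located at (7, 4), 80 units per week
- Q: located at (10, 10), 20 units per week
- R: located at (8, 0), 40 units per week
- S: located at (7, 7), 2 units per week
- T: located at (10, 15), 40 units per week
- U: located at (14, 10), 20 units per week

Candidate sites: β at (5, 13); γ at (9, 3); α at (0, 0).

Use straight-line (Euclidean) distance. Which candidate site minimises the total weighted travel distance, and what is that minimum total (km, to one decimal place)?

γ, total 1109.5 km

Total weighted distance at each candidate:
  β (5, 13): total = 1805.6
  γ (9, 3): total = 1109.5
  α (0, 0): total = 2332.8
Minimum is at γ with total 1109.5 km.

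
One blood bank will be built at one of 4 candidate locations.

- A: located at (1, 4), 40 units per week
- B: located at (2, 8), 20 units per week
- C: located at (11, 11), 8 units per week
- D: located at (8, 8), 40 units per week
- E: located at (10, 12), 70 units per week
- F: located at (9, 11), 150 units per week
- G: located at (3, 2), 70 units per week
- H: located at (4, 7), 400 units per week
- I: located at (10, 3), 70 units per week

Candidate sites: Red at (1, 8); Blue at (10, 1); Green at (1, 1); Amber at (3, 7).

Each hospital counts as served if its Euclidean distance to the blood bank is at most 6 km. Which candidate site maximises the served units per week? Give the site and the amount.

Coverage radius r = 6 km; a point is covered iff (Δx)²+(Δy)² ≤ 6² = 36.
  Red (1, 8): covers {A, B, H} → 460
  Blue (10, 1): covers {I} → 70
  Green (1, 1): covers {A, G} → 110
  Amber (3, 7): covers {A, B, D, G, H} → 570
Maximum coverage at Amber: 570 units per week.

Amber, covering 570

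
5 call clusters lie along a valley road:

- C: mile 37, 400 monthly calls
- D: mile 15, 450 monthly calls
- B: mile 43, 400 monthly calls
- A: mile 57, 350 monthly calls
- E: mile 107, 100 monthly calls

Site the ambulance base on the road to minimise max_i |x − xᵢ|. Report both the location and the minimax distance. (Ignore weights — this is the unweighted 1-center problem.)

location 61, max distance 46

The 1-center on a line is the midpoint of the two extreme points: leftmost at 15, rightmost at 107.
Optimal location = (15 + 107)/2 = 61; maximum distance = (107 − 15)/2 = 46.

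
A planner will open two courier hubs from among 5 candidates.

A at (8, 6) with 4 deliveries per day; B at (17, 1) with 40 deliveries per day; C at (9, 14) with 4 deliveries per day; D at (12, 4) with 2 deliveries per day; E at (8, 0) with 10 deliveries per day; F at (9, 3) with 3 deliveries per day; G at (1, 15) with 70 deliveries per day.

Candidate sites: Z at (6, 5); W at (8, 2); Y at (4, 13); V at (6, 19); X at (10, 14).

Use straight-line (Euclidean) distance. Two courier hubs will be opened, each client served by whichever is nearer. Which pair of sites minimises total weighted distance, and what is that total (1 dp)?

Evaluate every pair (each demand assigned to the nearer of the two):
  {W, Y}: total = 684.2
  {Z, Y}: total = 826.8
  {W, V}: total = 882.9
  {Z, V}: total = 1025.5
  {W, X}: total = 1049.3
  {Y, X}: total = 1068.8
  {Z, X}: total = 1191.8
  {Y, V}: total = 1206.3
  {Z, W}: total = 1224.9
  {V, X}: total = 1270.7
Best pair: {W, Y} with total 684.2.

{W, Y}, total 684.2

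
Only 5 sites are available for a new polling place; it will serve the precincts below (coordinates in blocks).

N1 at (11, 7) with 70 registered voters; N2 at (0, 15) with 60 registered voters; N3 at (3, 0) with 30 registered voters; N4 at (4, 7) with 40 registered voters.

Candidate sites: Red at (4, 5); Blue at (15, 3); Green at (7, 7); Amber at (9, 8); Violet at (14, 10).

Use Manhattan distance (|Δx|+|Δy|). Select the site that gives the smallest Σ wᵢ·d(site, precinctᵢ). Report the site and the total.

Green, total 1630 blocks

Total weighted distance at each candidate:
  Red (4, 5): total = 1730
  Blue (15, 3): total = 3230
  Green (7, 7): total = 1630
  Amber (9, 8): total = 1830
  Violet (14, 10): total = 2710
Minimum is at Green with total 1630 blocks.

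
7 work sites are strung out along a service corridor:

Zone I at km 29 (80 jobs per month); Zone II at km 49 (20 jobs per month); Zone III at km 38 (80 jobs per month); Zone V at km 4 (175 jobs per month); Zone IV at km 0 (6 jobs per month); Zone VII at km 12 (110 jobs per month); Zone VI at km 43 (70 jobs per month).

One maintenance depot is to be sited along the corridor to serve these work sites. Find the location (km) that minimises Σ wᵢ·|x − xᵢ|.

For a sum of weighted absolute distances on a line, the optimum is the weighted median (not the mean). Total weight W = 541; half-weight = 270.5.
Sort by position and accumulate weight:
  km 0 (Zone IV, w=6) → cum 6
  km 4 (Zone V, w=175) → cum 181
  km 12 (Zone VII, w=110) → cum 291  ≥ 270.5 → median here
  km 29 (Zone I, w=80) → cum 371
  km 38 (Zone III, w=80) → cum 451
  km 43 (Zone VI, w=70) → cum 521
  km 49 (Zone II, w=20) → cum 541
Optimal location: km 12.

x = 12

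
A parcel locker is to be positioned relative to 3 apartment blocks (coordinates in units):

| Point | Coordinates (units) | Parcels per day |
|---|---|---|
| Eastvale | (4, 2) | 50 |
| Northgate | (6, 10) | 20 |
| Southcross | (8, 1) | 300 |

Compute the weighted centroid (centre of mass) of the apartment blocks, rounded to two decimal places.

The minimiser of Σwᵢ‖p−pᵢ‖² is the weighted centroid p* = (Σwᵢpᵢ)/(Σwᵢ).
Σwᵢ = 370.
Σwᵢxᵢ = 50·4 + 20·6 + 300·8 = 2720.
Σwᵢyᵢ = 50·2 + 20·10 + 300·1 = 600.
x* = 2720/370 = 7.35, y* = 600/370 = 1.62.

(7.35, 1.62)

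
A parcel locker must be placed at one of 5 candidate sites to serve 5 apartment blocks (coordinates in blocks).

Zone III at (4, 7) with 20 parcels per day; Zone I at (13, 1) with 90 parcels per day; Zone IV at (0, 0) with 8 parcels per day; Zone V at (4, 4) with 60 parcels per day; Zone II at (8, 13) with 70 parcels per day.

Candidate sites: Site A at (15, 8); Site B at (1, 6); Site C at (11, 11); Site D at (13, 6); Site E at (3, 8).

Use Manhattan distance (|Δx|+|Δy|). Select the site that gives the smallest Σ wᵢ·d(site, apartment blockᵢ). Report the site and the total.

Site D, total 2302 blocks

Total weighted distance at each candidate:
  Site A (15, 8): total = 2974
  Site B (1, 6): total = 2946
  Site C (11, 11): total = 2666
  Site D (13, 6): total = 2302
  Site E (3, 8): total = 2658
Minimum is at Site D with total 2302 blocks.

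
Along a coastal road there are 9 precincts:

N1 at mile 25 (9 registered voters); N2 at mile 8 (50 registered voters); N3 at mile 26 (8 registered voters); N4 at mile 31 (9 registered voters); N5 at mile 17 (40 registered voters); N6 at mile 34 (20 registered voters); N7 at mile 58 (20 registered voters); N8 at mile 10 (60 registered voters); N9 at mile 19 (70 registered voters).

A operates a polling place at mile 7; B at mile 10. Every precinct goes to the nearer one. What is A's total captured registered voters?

50

The indifferent point is the midpoint (7+10)/2 = 8.5; precincts left of it (closer to A at 7) go to A, those right go to B.
  N2 at 8 (w=50) → A
  N8 at 10 (w=60) → B
  N5 at 17 (w=40) → B
  N9 at 19 (w=70) → B
  N1 at 25 (w=9) → B
  N3 at 26 (w=8) → B
  N4 at 31 (w=9) → B
  N6 at 34 (w=20) → B
  N7 at 58 (w=20) → B
A captures 50; B captures 236.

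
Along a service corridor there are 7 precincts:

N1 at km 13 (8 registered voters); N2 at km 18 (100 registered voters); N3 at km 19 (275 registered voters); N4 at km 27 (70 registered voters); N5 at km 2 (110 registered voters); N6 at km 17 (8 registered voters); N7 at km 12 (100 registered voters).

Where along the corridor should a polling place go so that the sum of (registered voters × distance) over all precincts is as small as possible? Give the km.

x = 19

For a sum of weighted absolute distances on a line, the optimum is the weighted median (not the mean). Total weight W = 671; half-weight = 335.5.
Sort by position and accumulate weight:
  km 2 (N5, w=110) → cum 110
  km 12 (N7, w=100) → cum 210
  km 13 (N1, w=8) → cum 218
  km 17 (N6, w=8) → cum 226
  km 18 (N2, w=100) → cum 326
  km 19 (N3, w=275) → cum 601  ≥ 335.5 → median here
  km 27 (N4, w=70) → cum 671
Optimal location: km 19.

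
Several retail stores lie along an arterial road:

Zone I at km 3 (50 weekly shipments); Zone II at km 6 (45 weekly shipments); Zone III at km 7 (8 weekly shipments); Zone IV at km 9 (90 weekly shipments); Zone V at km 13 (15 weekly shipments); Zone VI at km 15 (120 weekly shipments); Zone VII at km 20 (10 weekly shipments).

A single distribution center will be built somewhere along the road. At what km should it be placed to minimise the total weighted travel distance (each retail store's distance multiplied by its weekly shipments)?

x = 9

For a sum of weighted absolute distances on a line, the optimum is the weighted median (not the mean). Total weight W = 338; half-weight = 169.
Sort by position and accumulate weight:
  km 3 (Zone I, w=50) → cum 50
  km 6 (Zone II, w=45) → cum 95
  km 7 (Zone III, w=8) → cum 103
  km 9 (Zone IV, w=90) → cum 193  ≥ 169 → median here
  km 13 (Zone V, w=15) → cum 208
  km 15 (Zone VI, w=120) → cum 328
  km 20 (Zone VII, w=10) → cum 338
Optimal location: km 9.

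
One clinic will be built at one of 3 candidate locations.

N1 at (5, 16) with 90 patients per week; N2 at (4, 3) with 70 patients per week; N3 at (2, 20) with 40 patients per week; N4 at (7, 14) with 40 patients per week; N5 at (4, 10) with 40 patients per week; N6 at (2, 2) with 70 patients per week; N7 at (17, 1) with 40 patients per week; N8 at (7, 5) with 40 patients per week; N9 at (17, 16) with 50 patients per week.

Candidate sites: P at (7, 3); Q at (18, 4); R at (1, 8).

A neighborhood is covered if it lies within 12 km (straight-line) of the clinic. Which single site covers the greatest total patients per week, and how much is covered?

R, covering 350

Coverage radius r = 12 km; a point is covered iff (Δx)²+(Δy)² ≤ 12² = 144.
  P (7, 3): covers {N2, N4, N5, N6, N7, N8} → 300
  Q (18, 4): covers {N7, N8} → 80
  R (1, 8): covers {N1, N2, N4, N5, N6, N8} → 350
Maximum coverage at R: 350 patients per week.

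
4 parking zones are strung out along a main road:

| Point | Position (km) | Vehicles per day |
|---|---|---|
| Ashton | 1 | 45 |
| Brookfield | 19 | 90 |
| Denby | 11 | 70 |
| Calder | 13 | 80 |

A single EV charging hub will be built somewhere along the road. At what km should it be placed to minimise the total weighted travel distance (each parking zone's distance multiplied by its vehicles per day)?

For a sum of weighted absolute distances on a line, the optimum is the weighted median (not the mean). Total weight W = 285; half-weight = 142.5.
Sort by position and accumulate weight:
  km 1 (Ashton, w=45) → cum 45
  km 11 (Denby, w=70) → cum 115
  km 13 (Calder, w=80) → cum 195  ≥ 142.5 → median here
  km 19 (Brookfield, w=90) → cum 285
Optimal location: km 13.

x = 13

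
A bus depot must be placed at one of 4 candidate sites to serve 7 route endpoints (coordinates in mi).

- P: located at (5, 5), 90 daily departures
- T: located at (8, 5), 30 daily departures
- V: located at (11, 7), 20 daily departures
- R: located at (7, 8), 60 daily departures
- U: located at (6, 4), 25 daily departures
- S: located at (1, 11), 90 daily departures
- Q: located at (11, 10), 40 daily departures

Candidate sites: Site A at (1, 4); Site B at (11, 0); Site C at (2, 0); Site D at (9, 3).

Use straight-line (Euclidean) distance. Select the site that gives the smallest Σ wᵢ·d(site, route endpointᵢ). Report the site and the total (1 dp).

Total weighted distance at each candidate:
  Site A (1, 4): total = 2446.2
  Site B (11, 0): total = 3452.5
  Site C (2, 0): total = 3226.8
  Site D (9, 3): total = 2270.6
Minimum is at Site D with total 2270.6 mi.

Site D, total 2270.6 mi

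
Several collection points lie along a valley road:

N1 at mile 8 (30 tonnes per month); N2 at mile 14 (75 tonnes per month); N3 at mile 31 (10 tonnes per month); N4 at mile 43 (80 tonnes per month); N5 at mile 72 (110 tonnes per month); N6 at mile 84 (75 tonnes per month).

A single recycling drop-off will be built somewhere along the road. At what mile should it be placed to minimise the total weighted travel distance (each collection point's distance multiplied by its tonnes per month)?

x = 43

For a sum of weighted absolute distances on a line, the optimum is the weighted median (not the mean). Total weight W = 380; half-weight = 190.
Sort by position and accumulate weight:
  mile 8 (N1, w=30) → cum 30
  mile 14 (N2, w=75) → cum 105
  mile 31 (N3, w=10) → cum 115
  mile 43 (N4, w=80) → cum 195  ≥ 190 → median here
  mile 72 (N5, w=110) → cum 305
  mile 84 (N6, w=75) → cum 380
Optimal location: mile 43.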